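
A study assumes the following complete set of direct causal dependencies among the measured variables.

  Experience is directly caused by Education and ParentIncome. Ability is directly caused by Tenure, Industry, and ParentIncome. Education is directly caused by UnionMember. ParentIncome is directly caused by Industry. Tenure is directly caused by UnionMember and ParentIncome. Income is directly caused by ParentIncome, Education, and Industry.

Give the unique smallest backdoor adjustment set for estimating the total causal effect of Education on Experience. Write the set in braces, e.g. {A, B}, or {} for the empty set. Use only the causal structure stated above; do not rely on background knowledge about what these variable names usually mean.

Variables eligible for adjustment (non-descendants of Education, excluding Education and Experience): {Ability, Industry, ParentIncome, Tenure, UnionMember}.
Backdoor paths from Education to Experience:
  P1: Education <- UnionMember -> Tenure <- ParentIncome -> Experience
  P2: Education <- UnionMember -> Tenure -> Ability <- Industry -> ParentIncome -> Experience
  P3: Education <- UnionMember -> Tenure -> Ability <- Industry -> Income <- ParentIncome -> Experience
  P4: Education <- UnionMember -> Tenure -> Ability <- ParentIncome -> Experience
Each backdoor path contains an unconditioned collider, so every path is already blocked with the empty conditioning set:
  P1: blocked at collider Tenure (neither it nor any descendant is in the conditioning set).
  P2: blocked at collider Ability (neither it nor any descendant is in the conditioning set).
  P3: blocked at collider Ability (neither it nor any descendant is in the conditioning set).
  P4: blocked at collider Ability (neither it nor any descendant is in the conditioning set).
The empty set is therefore the unique smallest valid set.

{}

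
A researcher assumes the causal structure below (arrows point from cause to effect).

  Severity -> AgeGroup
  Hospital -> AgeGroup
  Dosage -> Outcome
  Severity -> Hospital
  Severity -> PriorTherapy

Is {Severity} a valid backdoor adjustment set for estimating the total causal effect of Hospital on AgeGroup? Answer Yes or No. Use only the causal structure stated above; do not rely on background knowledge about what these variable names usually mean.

Backdoor paths from Hospital to AgeGroup (paths whose first edge points into Hospital):
  P1: Hospital <- Severity -> AgeGroup
Condition 1 (no descendant of Hospital in the set): holds — descendants of Hospital are {AgeGroup}; none are in {Severity}.
Condition 2 (every backdoor path blocked by {Severity}):
  P1: blocked at fork node Severity ∈ conditioning set.
{Severity} satisfies the backdoor criterion.

Yes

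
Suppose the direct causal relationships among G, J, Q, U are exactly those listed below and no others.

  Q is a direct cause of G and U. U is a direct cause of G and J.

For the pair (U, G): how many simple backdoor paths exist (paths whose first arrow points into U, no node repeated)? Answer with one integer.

1

A backdoor path from U to G is any simple undirected path whose first edge points into U (i.e. leaves U via a parent).
Parents of U: {Q}.
Enumerating:
  P1: U <- Q -> G
That exhausts the simple backdoor paths. Count: 1.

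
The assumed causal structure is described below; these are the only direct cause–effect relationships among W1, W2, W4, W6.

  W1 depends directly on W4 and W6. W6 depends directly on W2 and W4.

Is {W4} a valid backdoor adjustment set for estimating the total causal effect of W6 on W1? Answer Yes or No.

Backdoor paths from W6 to W1 (paths whose first edge points into W6):
  P1: W6 <- W4 -> W1
Condition 1 (no descendant of W6 in the set): holds — descendants of W6 are {W1}; none are in {W4}.
Condition 2 (every backdoor path blocked by {W4}):
  P1: blocked at fork node W4 ∈ conditioning set.
{W4} satisfies the backdoor criterion.

Yes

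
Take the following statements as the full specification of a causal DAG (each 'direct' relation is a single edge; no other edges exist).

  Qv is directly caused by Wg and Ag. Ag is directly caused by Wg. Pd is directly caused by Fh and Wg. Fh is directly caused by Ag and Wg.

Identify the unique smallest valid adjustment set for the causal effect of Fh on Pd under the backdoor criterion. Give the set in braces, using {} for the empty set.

Variables eligible for adjustment (non-descendants of Fh, excluding Fh and Pd): {Ag, Qv, Wg}.
Backdoor paths from Fh to Pd:
  P1: Fh <- Wg -> Pd
  P2: Fh <- Ag <- Wg -> Pd
  P3: Fh <- Ag -> Qv <- Wg -> Pd
The empty set is not sufficient: P1 (Fh <- Wg -> Pd) has no collider blocking it and no conditioned non-collider, so it is open.
Try {Wg}:
  P1: blocked at fork node Wg ∈ conditioning set.
  P2: blocked at fork node Wg ∈ conditioning set.
  P3: blocked at collider Qv (neither it nor any descendant is in the conditioning set).
{Wg} contains no descendant of Fh and blocks every backdoor path.
No other singleton works — e.g. {Ag} leaves P1 open — so {Wg} is the unique smallest valid adjustment set.

{Wg}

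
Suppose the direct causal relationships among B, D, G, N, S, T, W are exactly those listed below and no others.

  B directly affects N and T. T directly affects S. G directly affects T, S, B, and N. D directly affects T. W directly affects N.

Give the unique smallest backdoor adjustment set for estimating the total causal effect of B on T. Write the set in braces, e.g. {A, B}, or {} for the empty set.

Variables eligible for adjustment (non-descendants of B, excluding B and T): {D, G, W}.
Backdoor paths from B to T:
  P1: B <- G -> T
  P2: B <- G -> S <- T
The empty set is not sufficient: P1 (B <- G -> T) has no collider blocking it and no conditioned non-collider, so it is open.
Try {G}:
  P1: blocked at fork node G ∈ conditioning set.
  P2: blocked at fork node G ∈ conditioning set.
{G} contains no descendant of B and blocks every backdoor path.
No other singleton works — e.g. {D} leaves P1 open — so {G} is the unique smallest valid adjustment set.

{G}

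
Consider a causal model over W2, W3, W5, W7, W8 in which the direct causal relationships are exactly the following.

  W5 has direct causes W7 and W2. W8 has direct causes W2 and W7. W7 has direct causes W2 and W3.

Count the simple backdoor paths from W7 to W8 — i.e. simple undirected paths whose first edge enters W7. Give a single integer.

1

A backdoor path from W7 to W8 is any simple undirected path whose first edge points into W7 (i.e. leaves W7 via a parent).
Parents of W7: {W2, W3}.
Enumerating:
  P1: W7 <- W2 -> W8
That exhausts the simple backdoor paths. Count: 1.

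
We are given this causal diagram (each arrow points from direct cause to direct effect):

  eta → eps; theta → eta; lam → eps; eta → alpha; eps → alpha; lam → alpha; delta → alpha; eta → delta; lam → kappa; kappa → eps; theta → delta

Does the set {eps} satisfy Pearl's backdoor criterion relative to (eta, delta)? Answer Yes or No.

Backdoor paths from eta to delta (paths whose first edge points into eta):
  P1: eta <- theta -> delta
Condition 1 (no descendant of eta in the set): FAILS — eps is a descendant of eta.
Condition 2 (every backdoor path blocked by {eps}):
  P1: open — no interior node is in the conditioning set.
{eps} does not satisfy the backdoor criterion.

No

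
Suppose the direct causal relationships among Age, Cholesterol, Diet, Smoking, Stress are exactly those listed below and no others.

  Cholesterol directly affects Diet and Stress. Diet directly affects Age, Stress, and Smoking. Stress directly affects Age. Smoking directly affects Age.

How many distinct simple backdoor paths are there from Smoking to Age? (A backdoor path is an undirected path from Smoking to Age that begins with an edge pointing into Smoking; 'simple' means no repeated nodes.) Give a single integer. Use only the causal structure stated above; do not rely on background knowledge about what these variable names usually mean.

A backdoor path from Smoking to Age is any simple undirected path whose first edge points into Smoking (i.e. leaves Smoking via a parent).
Parents of Smoking: {Diet}.
Enumerating:
  P1: Smoking <- Diet <- Cholesterol -> Stress -> Age
  P2: Smoking <- Diet -> Stress -> Age
  P3: Smoking <- Diet -> Age
That exhausts the simple backdoor paths. Count: 3.

3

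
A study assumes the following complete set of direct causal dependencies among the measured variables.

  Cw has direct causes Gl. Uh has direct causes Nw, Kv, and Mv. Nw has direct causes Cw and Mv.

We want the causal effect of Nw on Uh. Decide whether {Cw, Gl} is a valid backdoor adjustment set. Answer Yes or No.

No

Backdoor paths from Nw to Uh (paths whose first edge points into Nw):
  P1: Nw <- Mv -> Uh
Condition 1 (no descendant of Nw in the set): holds — descendants of Nw are {Uh}; none are in {Cw, Gl}.
Condition 2 (every backdoor path blocked by {Cw, Gl}):
  P1: open — no interior node is in the conditioning set.
{Cw, Gl} does not satisfy the backdoor criterion.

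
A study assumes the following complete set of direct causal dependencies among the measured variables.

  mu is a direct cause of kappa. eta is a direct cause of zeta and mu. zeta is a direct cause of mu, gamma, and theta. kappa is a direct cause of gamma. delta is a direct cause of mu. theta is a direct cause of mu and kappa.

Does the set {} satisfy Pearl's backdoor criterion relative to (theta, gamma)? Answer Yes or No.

No

Backdoor paths from theta to gamma (paths whose first edge points into theta):
  P1: theta <- zeta <- eta -> mu -> kappa -> gamma
  P2: theta <- zeta -> mu -> kappa -> gamma
  P3: theta <- zeta -> gamma
Condition 1 (no descendant of theta in the set): holds — descendants of theta are {gamma, kappa, mu}; none are in {}.
Condition 2 (every backdoor path blocked by {}):
  P1: open — no interior node is in the conditioning set.
  P2: open — no interior node is in the conditioning set.
  P3: open — no interior node is in the conditioning set.
{} does not satisfy the backdoor criterion.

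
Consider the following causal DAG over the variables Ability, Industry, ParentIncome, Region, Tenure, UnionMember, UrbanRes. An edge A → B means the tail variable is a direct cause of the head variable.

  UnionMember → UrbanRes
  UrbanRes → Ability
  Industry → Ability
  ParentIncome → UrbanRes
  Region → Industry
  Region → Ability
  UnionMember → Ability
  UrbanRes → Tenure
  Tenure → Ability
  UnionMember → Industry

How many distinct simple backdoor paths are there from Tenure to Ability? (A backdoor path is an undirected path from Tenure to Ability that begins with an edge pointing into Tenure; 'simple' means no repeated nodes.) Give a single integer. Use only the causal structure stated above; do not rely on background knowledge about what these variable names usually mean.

A backdoor path from Tenure to Ability is any simple undirected path whose first edge points into Tenure (i.e. leaves Tenure via a parent).
Parents of Tenure: {UrbanRes}.
Enumerating:
  P1: Tenure <- UrbanRes <- UnionMember -> Industry <- Region -> Ability
  P2: Tenure <- UrbanRes <- UnionMember -> Industry -> Ability
  P3: Tenure <- UrbanRes <- UnionMember -> Ability
  P4: Tenure <- UrbanRes -> Ability
That exhausts the simple backdoor paths. Count: 4.

4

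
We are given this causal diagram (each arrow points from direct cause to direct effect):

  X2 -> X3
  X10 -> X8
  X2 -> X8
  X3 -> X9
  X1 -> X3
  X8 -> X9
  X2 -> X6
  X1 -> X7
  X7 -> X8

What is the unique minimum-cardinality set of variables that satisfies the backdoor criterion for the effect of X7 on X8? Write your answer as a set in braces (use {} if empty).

Variables eligible for adjustment (non-descendants of X7, excluding X7 and X8): {X1, X10, X2, X3, X6}.
Backdoor paths from X7 to X8:
  P1: X7 <- X1 -> X3 <- X2 -> X8
  P2: X7 <- X1 -> X3 -> X9 <- X8
Each backdoor path contains an unconditioned collider, so every path is already blocked with the empty conditioning set:
  P1: blocked at collider X3 (neither it nor any descendant is in the conditioning set).
  P2: blocked at collider X9 (neither it nor any descendant is in the conditioning set).
The empty set is therefore the unique smallest valid set.

{}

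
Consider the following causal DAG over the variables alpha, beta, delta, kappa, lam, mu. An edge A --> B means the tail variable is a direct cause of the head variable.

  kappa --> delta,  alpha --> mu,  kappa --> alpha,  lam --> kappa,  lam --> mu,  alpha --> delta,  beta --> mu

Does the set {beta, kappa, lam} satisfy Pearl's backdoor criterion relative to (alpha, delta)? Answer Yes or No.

Yes

Backdoor paths from alpha to delta (paths whose first edge points into alpha):
  P1: alpha <- kappa -> delta
Condition 1 (no descendant of alpha in the set): holds — descendants of alpha are {delta, mu}; none are in {beta, kappa, lam}.
Condition 2 (every backdoor path blocked by {beta, kappa, lam}):
  P1: blocked at fork node kappa ∈ conditioning set.
{beta, kappa, lam} satisfies the backdoor criterion.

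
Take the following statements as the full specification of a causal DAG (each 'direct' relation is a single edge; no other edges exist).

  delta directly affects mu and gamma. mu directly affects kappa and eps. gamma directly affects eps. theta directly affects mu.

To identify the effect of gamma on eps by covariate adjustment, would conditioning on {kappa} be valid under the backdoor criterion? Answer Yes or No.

Backdoor paths from gamma to eps (paths whose first edge points into gamma):
  P1: gamma <- delta -> mu -> eps
Condition 1 (no descendant of gamma in the set): holds — descendants of gamma are {eps}; none are in {kappa}.
Condition 2 (every backdoor path blocked by {kappa}):
  P1: open — no interior node is in the conditioning set.
{kappa} does not satisfy the backdoor criterion.

No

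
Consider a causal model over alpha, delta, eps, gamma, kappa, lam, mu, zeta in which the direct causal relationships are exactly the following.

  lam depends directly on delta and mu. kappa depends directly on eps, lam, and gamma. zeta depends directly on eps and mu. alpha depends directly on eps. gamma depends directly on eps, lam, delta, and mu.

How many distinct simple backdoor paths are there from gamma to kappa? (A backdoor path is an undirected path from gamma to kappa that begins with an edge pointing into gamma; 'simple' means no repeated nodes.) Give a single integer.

A backdoor path from gamma to kappa is any simple undirected path whose first edge points into gamma (i.e. leaves gamma via a parent).
Parents of gamma: {delta, eps, lam, mu}.
Enumerating:
  P1: gamma <- mu -> lam -> kappa
  P2: gamma <- mu -> zeta <- eps -> kappa
  P3: gamma <- delta -> lam <- mu -> zeta <- eps -> kappa
  P4: gamma <- delta -> lam -> kappa
  P5: gamma <- lam <- mu -> zeta <- eps -> kappa
  P6: gamma <- lam -> kappa
  P7: gamma <- eps -> zeta <- mu -> lam -> kappa
  P8: gamma <- eps -> kappa
That exhausts the simple backdoor paths. Count: 8.

8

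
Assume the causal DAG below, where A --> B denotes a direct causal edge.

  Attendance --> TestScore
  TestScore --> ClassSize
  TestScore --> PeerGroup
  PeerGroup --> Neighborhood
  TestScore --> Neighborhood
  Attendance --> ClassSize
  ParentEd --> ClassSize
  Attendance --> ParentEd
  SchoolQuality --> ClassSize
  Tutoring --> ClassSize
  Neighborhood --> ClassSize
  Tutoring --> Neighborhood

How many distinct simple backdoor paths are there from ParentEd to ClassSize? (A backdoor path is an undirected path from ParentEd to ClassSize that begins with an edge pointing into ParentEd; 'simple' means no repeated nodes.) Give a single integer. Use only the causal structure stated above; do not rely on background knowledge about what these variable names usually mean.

A backdoor path from ParentEd to ClassSize is any simple undirected path whose first edge points into ParentEd (i.e. leaves ParentEd via a parent).
Parents of ParentEd: {Attendance}.
Enumerating:
  P1: ParentEd <- Attendance -> TestScore -> PeerGroup -> Neighborhood <- Tutoring -> ClassSize
  P2: ParentEd <- Attendance -> TestScore -> PeerGroup -> Neighborhood -> ClassSize
  P3: ParentEd <- Attendance -> TestScore -> Neighborhood <- Tutoring -> ClassSize
  P4: ParentEd <- Attendance -> TestScore -> Neighborhood -> ClassSize
  P5: ParentEd <- Attendance -> TestScore -> ClassSize
  P6: ParentEd <- Attendance -> ClassSize
That exhausts the simple backdoor paths. Count: 6.

6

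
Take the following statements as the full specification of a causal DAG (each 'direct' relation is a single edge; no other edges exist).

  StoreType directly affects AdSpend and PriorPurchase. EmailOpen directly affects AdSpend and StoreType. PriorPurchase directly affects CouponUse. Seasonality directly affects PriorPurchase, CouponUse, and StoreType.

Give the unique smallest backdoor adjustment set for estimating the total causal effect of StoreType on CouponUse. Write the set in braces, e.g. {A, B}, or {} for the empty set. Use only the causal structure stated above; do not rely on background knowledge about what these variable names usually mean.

Variables eligible for adjustment (non-descendants of StoreType, excluding StoreType and CouponUse): {EmailOpen, Seasonality}.
Backdoor paths from StoreType to CouponUse:
  P1: StoreType <- Seasonality -> PriorPurchase -> CouponUse
  P2: StoreType <- Seasonality -> CouponUse
The empty set is not sufficient: P1 (StoreType <- Seasonality -> PriorPurchase -> CouponUse) has no collider blocking it and no conditioned non-collider, so it is open.
Try {Seasonality}:
  P1: blocked at fork node Seasonality ∈ conditioning set.
  P2: blocked at fork node Seasonality ∈ conditioning set.
{Seasonality} contains no descendant of StoreType and blocks every backdoor path.
No other singleton works — e.g. {EmailOpen} leaves P1 open — so {Seasonality} is the unique smallest valid adjustment set.

{Seasonality}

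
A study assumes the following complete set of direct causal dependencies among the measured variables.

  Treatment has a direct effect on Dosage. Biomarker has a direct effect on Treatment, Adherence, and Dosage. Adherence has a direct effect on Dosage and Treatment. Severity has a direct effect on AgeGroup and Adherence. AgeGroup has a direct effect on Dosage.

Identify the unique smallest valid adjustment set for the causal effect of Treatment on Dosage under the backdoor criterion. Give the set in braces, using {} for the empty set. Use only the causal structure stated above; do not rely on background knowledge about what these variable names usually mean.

{Adherence, Biomarker}

Variables eligible for adjustment (non-descendants of Treatment, excluding Treatment and Dosage): {Adherence, AgeGroup, Biomarker, Severity}.
Backdoor paths from Treatment to Dosage:
  P1: Treatment <- Biomarker -> Adherence <- Severity -> AgeGroup -> Dosage
  P2: Treatment <- Biomarker -> Adherence -> Dosage
  P3: Treatment <- Biomarker -> Dosage
  P4: Treatment <- Adherence <- Biomarker -> Dosage
  P5: Treatment <- Adherence <- Severity -> AgeGroup -> Dosage
  P6: Treatment <- Adherence -> Dosage
The empty set is not sufficient: P2 (Treatment <- Biomarker -> Adherence -> Dosage) has no collider blocking it and no conditioned non-collider, so it is open.
Try {Adherence, Biomarker}:
  P1: blocked at fork node Biomarker ∈ conditioning set.
  P2: blocked at fork node Biomarker ∈ conditioning set.
  P3: blocked at fork node Biomarker ∈ conditioning set.
  P4: blocked at chain node Adherence ∈ conditioning set.
  P5: blocked at chain node Adherence ∈ conditioning set.
  P6: blocked at fork node Adherence ∈ conditioning set.
{Adherence, Biomarker} contains no descendant of Treatment and blocks every backdoor path.
Every element of {Adherence, Biomarker} is needed (dropping Adherence leaves P5 open; dropping Biomarker leaves P1 open), so no proper subset is valid.
Among all size-2 subsets of the eligible variables, only {Adherence, Biomarker} blocks every backdoor path, so it is the unique smallest valid adjustment set.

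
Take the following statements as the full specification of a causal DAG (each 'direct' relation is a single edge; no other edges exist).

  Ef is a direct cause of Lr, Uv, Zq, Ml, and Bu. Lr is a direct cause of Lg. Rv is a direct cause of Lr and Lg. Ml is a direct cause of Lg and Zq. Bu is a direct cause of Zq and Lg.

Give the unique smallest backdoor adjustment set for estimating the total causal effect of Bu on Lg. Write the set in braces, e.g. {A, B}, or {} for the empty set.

Variables eligible for adjustment (non-descendants of Bu, excluding Bu and Lg): {Ef, Lr, Ml, Rv, Uv}.
Backdoor paths from Bu to Lg:
  P1: Bu <- Ef -> Ml -> Lg
  P2: Bu <- Ef -> Lr <- Rv -> Lg
  P3: Bu <- Ef -> Lr -> Lg
  P4: Bu <- Ef -> Zq <- Ml -> Lg
The empty set is not sufficient: P1 (Bu <- Ef -> Ml -> Lg) has no collider blocking it and no conditioned non-collider, so it is open.
Try {Ef}:
  P1: blocked at fork node Ef ∈ conditioning set.
  P2: blocked at fork node Ef ∈ conditioning set.
  P3: blocked at fork node Ef ∈ conditioning set.
  P4: blocked at fork node Ef ∈ conditioning set.
{Ef} contains no descendant of Bu and blocks every backdoor path.
No other singleton works — e.g. {Rv} leaves P1 open — so {Ef} is the unique smallest valid adjustment set.

{Ef}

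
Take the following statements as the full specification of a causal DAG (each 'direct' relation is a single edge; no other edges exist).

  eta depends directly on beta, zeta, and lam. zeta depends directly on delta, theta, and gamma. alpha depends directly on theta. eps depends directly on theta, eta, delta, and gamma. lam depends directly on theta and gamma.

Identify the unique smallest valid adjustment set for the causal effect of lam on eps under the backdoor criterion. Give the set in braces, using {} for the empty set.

{gamma, theta}

Variables eligible for adjustment (non-descendants of lam, excluding lam and eps): {alpha, beta, delta, gamma, theta, zeta}.
Backdoor paths from lam to eps:
  P1: lam <- gamma -> zeta <- theta -> eps
  P2: lam <- gamma -> zeta <- delta -> eps
  P3: lam <- gamma -> zeta -> eta -> eps
  P4: lam <- gamma -> eps
  P5: lam <- theta -> zeta <- gamma -> eps
  P6: lam <- theta -> zeta <- delta -> eps
  P7: lam <- theta -> zeta -> eta -> eps
  P8: lam <- theta -> eps
The empty set is not sufficient: P3 (lam <- gamma -> zeta -> eta -> eps) has no collider blocking it and no conditioned non-collider, so it is open.
Try {gamma, theta}:
  P1: blocked at fork node gamma ∈ conditioning set.
  P2: blocked at fork node gamma ∈ conditioning set.
  P3: blocked at fork node gamma ∈ conditioning set.
  P4: blocked at fork node gamma ∈ conditioning set.
  P5: blocked at fork node theta ∈ conditioning set.
  P6: blocked at fork node theta ∈ conditioning set.
  P7: blocked at fork node theta ∈ conditioning set.
  P8: blocked at fork node theta ∈ conditioning set.
{gamma, theta} contains no descendant of lam and blocks every backdoor path.
Every element of {gamma, theta} is needed (dropping gamma leaves P3 open; dropping theta leaves P7 open), so no proper subset is valid.
Among all size-2 subsets of the eligible variables, only {gamma, theta} blocks every backdoor path, so it is the unique smallest valid adjustment set.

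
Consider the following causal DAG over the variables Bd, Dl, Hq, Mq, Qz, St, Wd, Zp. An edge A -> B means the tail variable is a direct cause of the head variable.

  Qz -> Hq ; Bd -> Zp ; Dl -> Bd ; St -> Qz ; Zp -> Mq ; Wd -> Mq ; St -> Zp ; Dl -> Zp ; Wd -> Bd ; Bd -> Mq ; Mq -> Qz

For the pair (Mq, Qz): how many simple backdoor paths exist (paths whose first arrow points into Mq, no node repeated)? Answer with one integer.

A backdoor path from Mq to Qz is any simple undirected path whose first edge points into Mq (i.e. leaves Mq via a parent).
Parents of Mq: {Bd, Wd, Zp}.
Enumerating:
  P1: Mq <- Wd -> Bd <- Dl -> Zp <- St -> Qz
  P2: Mq <- Wd -> Bd -> Zp <- St -> Qz
  P3: Mq <- Bd <- Dl -> Zp <- St -> Qz
  P4: Mq <- Bd -> Zp <- St -> Qz
  P5: Mq <- Zp <- St -> Qz
That exhausts the simple backdoor paths. Count: 5.

5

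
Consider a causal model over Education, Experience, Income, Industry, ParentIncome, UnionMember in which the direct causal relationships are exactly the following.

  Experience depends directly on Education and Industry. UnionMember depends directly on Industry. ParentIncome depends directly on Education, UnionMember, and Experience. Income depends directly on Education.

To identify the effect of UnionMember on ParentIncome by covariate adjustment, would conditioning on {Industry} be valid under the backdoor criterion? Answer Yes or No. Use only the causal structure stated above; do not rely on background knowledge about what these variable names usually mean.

Yes

Backdoor paths from UnionMember to ParentIncome (paths whose first edge points into UnionMember):
  P1: UnionMember <- Industry -> Experience <- Education -> ParentIncome
  P2: UnionMember <- Industry -> Experience -> ParentIncome
Condition 1 (no descendant of UnionMember in the set): holds — descendants of UnionMember are {ParentIncome}; none are in {Industry}.
Condition 2 (every backdoor path blocked by {Industry}):
  P1: blocked at fork node Industry ∈ conditioning set.
  P2: blocked at fork node Industry ∈ conditioning set.
{Industry} satisfies the backdoor criterion.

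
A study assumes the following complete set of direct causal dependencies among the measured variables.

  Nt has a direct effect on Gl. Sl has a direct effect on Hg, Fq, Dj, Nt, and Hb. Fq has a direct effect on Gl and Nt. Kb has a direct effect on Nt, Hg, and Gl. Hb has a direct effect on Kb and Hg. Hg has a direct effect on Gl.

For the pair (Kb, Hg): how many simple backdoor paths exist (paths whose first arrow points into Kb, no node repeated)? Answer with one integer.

A backdoor path from Kb to Hg is any simple undirected path whose first edge points into Kb (i.e. leaves Kb via a parent).
Parents of Kb: {Hb}.
Enumerating:
  P1: Kb <- Hb <- Sl -> Fq -> Nt -> Gl <- Hg
  P2: Kb <- Hb <- Sl -> Fq -> Gl <- Hg
  P3: Kb <- Hb <- Sl -> Hg
  P4: Kb <- Hb <- Sl -> Nt <- Fq -> Gl <- Hg
  P5: Kb <- Hb <- Sl -> Nt -> Gl <- Hg
  P6: Kb <- Hb -> Hg
That exhausts the simple backdoor paths. Count: 6.

6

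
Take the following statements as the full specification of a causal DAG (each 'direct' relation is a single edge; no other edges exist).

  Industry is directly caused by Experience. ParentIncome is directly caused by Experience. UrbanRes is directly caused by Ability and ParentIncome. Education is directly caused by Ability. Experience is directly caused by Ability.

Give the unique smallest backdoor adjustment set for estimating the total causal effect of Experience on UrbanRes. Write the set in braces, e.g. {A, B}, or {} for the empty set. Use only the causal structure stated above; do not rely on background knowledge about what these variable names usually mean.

Variables eligible for adjustment (non-descendants of Experience, excluding Experience and UrbanRes): {Ability, Education}.
Backdoor paths from Experience to UrbanRes:
  P1: Experience <- Ability -> UrbanRes
The empty set is not sufficient: P1 (Experience <- Ability -> UrbanRes) has no collider blocking it and no conditioned non-collider, so it is open.
Try {Ability}:
  P1: blocked at fork node Ability ∈ conditioning set.
{Ability} contains no descendant of Experience and blocks every backdoor path.
No other singleton works — e.g. {Education} leaves P1 open — so {Ability} is the unique smallest valid adjustment set.

{Ability}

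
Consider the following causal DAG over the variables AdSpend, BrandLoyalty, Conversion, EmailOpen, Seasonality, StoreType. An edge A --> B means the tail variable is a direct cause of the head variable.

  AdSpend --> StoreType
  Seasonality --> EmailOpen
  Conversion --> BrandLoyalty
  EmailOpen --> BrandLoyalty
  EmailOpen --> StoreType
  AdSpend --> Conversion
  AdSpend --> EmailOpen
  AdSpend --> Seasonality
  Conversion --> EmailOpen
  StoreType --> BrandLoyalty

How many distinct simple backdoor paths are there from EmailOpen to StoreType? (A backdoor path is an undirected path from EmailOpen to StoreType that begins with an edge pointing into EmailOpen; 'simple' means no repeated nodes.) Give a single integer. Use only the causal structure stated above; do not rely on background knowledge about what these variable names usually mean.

6

A backdoor path from EmailOpen to StoreType is any simple undirected path whose first edge points into EmailOpen (i.e. leaves EmailOpen via a parent).
Parents of EmailOpen: {AdSpend, Conversion, Seasonality}.
Enumerating:
  P1: EmailOpen <- AdSpend -> Conversion -> BrandLoyalty <- StoreType
  P2: EmailOpen <- AdSpend -> StoreType
  P3: EmailOpen <- Seasonality <- AdSpend -> Conversion -> BrandLoyalty <- StoreType
  P4: EmailOpen <- Seasonality <- AdSpend -> StoreType
  P5: EmailOpen <- Conversion <- AdSpend -> StoreType
  P6: EmailOpen <- Conversion -> BrandLoyalty <- StoreType
That exhausts the simple backdoor paths. Count: 6.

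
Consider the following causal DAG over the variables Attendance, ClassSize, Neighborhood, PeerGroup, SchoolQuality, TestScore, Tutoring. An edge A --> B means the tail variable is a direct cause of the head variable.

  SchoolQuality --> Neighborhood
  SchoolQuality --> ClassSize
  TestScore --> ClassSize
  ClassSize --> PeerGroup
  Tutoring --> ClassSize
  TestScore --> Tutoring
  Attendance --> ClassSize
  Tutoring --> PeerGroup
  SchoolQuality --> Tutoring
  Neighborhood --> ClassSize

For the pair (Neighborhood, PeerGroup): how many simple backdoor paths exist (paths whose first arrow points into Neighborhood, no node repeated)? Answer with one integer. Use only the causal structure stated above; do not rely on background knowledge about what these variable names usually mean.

A backdoor path from Neighborhood to PeerGroup is any simple undirected path whose first edge points into Neighborhood (i.e. leaves Neighborhood via a parent).
Parents of Neighborhood: {SchoolQuality}.
Enumerating:
  P1: Neighborhood <- SchoolQuality -> Tutoring <- TestScore -> ClassSize -> PeerGroup
  P2: Neighborhood <- SchoolQuality -> Tutoring -> ClassSize -> PeerGroup
  P3: Neighborhood <- SchoolQuality -> Tutoring -> PeerGroup
  P4: Neighborhood <- SchoolQuality -> ClassSize <- TestScore -> Tutoring -> PeerGroup
  P5: Neighborhood <- SchoolQuality -> ClassSize <- Tutoring -> PeerGroup
  P6: Neighborhood <- SchoolQuality -> ClassSize -> PeerGroup
That exhausts the simple backdoor paths. Count: 6.

6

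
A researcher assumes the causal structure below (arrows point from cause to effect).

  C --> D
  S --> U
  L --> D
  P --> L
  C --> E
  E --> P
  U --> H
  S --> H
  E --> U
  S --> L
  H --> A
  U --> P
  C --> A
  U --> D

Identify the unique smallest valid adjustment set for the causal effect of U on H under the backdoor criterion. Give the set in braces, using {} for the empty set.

Variables eligible for adjustment (non-descendants of U, excluding U and H): {C, E, S}.
Backdoor paths from U to H:
  P1: U <- S -> H
  P2: U <- S -> L <- P <- E <- C -> A <- H
  P3: U <- S -> L -> D <- C -> A <- H
  P4: U <- E <- C -> A <- H
  P5: U <- E <- C -> D <- L <- S -> H
  P6: U <- E -> P -> L <- S -> H
  P7: U <- E -> P -> L -> D <- C -> A <- H
The empty set is not sufficient: P1 (U <- S -> H) has no collider blocking it and no conditioned non-collider, so it is open.
Try {S}:
  P1: blocked at fork node S ∈ conditioning set.
  P2: blocked at fork node S ∈ conditioning set.
  P3: blocked at fork node S ∈ conditioning set.
  P4: blocked at collider A (neither it nor any descendant is in the conditioning set).
  P5: blocked at collider D (neither it nor any descendant is in the conditioning set).
  P6: blocked at collider L (neither it nor any descendant is in the conditioning set).
  P7: blocked at collider D (neither it nor any descendant is in the conditioning set).
{S} contains no descendant of U and blocks every backdoor path.
No other singleton works — e.g. {C} leaves P1 open — so {S} is the unique smallest valid adjustment set.

{S}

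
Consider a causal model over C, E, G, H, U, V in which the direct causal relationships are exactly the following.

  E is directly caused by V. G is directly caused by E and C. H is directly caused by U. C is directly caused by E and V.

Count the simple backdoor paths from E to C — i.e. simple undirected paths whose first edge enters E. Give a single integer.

A backdoor path from E to C is any simple undirected path whose first edge points into E (i.e. leaves E via a parent).
Parents of E: {V}.
Enumerating:
  P1: E <- V -> C
That exhausts the simple backdoor paths. Count: 1.

1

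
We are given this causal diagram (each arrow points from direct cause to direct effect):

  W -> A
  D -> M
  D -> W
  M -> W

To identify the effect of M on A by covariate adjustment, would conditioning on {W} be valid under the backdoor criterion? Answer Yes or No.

Backdoor paths from M to A (paths whose first edge points into M):
  P1: M <- D -> W -> A
Condition 1 (no descendant of M in the set): FAILS — W is a descendant of M.
Condition 2 (every backdoor path blocked by {W}):
  P1: blocked at chain node W ∈ conditioning set.
{W} does not satisfy the backdoor criterion.

No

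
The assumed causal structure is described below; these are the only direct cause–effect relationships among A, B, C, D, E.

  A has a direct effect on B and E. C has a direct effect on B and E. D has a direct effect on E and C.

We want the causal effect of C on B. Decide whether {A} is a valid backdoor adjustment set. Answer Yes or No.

Yes

Backdoor paths from C to B (paths whose first edge points into C):
  P1: C <- D -> E <- A -> B
Condition 1 (no descendant of C in the set): holds — descendants of C are {B, E}; none are in {A}.
Condition 2 (every backdoor path blocked by {A}):
  P1: blocked at collider E (neither it nor any descendant is in the conditioning set).
{A} satisfies the backdoor criterion.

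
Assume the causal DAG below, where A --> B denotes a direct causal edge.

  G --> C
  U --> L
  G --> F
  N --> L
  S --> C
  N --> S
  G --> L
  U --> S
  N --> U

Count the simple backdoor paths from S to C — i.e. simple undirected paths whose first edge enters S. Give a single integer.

4

A backdoor path from S to C is any simple undirected path whose first edge points into S (i.e. leaves S via a parent).
Parents of S: {N, U}.
Enumerating:
  P1: S <- N -> U -> L <- G -> C
  P2: S <- N -> L <- G -> C
  P3: S <- U <- N -> L <- G -> C
  P4: S <- U -> L <- G -> C
That exhausts the simple backdoor paths. Count: 4.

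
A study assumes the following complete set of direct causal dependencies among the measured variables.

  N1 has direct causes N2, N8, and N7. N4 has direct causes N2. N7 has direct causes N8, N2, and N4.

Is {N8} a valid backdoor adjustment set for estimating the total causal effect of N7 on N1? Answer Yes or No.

Backdoor paths from N7 to N1 (paths whose first edge points into N7):
  P1: N7 <- N2 -> N1
  P2: N7 <- N4 <- N2 -> N1
  P3: N7 <- N8 -> N1
Condition 1 (no descendant of N7 in the set): holds — descendants of N7 are {N1}; none are in {N8}.
Condition 2 (every backdoor path blocked by {N8}):
  P1: open — no interior node is in the conditioning set.
  P2: open — no interior node is in the conditioning set.
  P3: blocked at fork node N8 ∈ conditioning set.
{N8} does not satisfy the backdoor criterion.

No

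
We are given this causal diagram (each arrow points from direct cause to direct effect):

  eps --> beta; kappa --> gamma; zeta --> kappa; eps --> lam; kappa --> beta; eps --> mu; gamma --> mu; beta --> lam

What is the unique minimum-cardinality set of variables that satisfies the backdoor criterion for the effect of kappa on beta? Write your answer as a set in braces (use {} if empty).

{}

Variables eligible for adjustment (non-descendants of kappa, excluding kappa and beta): {eps, zeta}.
Backdoor paths from kappa to beta:
  (none)
With no backdoor paths the empty set already satisfies the criterion, and it is trivially minimal.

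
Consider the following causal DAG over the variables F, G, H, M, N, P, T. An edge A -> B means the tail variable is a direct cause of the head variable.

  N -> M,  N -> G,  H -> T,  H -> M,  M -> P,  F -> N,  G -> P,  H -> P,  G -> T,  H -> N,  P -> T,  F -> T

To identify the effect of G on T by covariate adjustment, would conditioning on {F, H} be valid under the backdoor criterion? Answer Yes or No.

Backdoor paths from G to T (paths whose first edge points into G):
  P1: G <- N <- H -> M -> P -> T
  P2: G <- N <- H -> P -> T
  P3: G <- N <- H -> T
  P4: G <- N <- F -> T
  P5: G <- N -> M <- H -> P -> T
  P6: G <- N -> M <- H -> T
  P7: G <- N -> M -> P <- H -> T
  P8: G <- N -> M -> P -> T
Condition 1 (no descendant of G in the set): holds — descendants of G are {P, T}; none are in {F, H}.
Condition 2 (every backdoor path blocked by {F, H}):
  P1: blocked at fork node H ∈ conditioning set.
  P2: blocked at fork node H ∈ conditioning set.
  P3: blocked at fork node H ∈ conditioning set.
  P4: blocked at fork node F ∈ conditioning set.
  P5: blocked at collider M (neither it nor any descendant is in the conditioning set).
  P6: blocked at collider M (neither it nor any descendant is in the conditioning set).
  P7: blocked at collider P (neither it nor any descendant is in the conditioning set).
  P8: open — no interior node is in the conditioning set.
{F, H} does not satisfy the backdoor criterion.

No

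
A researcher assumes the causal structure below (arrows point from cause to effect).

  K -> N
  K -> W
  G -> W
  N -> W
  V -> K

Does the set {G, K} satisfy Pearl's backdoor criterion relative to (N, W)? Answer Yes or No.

Yes

Backdoor paths from N to W (paths whose first edge points into N):
  P1: N <- K -> W
Condition 1 (no descendant of N in the set): holds — descendants of N are {W}; none are in {G, K}.
Condition 2 (every backdoor path blocked by {G, K}):
  P1: blocked at fork node K ∈ conditioning set.
{G, K} satisfies the backdoor criterion.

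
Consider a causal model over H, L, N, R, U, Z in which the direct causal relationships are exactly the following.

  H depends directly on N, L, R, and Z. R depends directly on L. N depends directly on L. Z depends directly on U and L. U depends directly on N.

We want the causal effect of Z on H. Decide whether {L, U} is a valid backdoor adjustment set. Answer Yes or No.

Yes

Backdoor paths from Z to H (paths whose first edge points into Z):
  P1: Z <- L -> R -> H
  P2: Z <- L -> N -> H
  P3: Z <- L -> H
  P4: Z <- U <- N <- L -> R -> H
  P5: Z <- U <- N <- L -> H
  P6: Z <- U <- N -> H
Condition 1 (no descendant of Z in the set): holds — descendants of Z are {H}; none are in {L, U}.
Condition 2 (every backdoor path blocked by {L, U}):
  P1: blocked at fork node L ∈ conditioning set.
  P2: blocked at fork node L ∈ conditioning set.
  P3: blocked at fork node L ∈ conditioning set.
  P4: blocked at chain node U ∈ conditioning set.
  P5: blocked at chain node U ∈ conditioning set.
  P6: blocked at chain node U ∈ conditioning set.
{L, U} satisfies the backdoor criterion.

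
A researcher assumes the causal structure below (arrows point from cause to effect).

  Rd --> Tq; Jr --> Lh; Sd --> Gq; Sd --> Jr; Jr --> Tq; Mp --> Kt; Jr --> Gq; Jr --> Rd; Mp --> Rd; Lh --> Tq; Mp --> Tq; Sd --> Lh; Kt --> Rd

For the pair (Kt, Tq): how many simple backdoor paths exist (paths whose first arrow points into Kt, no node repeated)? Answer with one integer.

A backdoor path from Kt to Tq is any simple undirected path whose first edge points into Kt (i.e. leaves Kt via a parent).
Parents of Kt: {Mp}.
Enumerating:
  P1: Kt <- Mp -> Rd <- Jr <- Sd -> Lh -> Tq
  P2: Kt <- Mp -> Rd <- Jr -> Gq <- Sd -> Lh -> Tq
  P3: Kt <- Mp -> Rd <- Jr -> Lh -> Tq
  P4: Kt <- Mp -> Rd <- Jr -> Tq
  P5: Kt <- Mp -> Rd -> Tq
  P6: Kt <- Mp -> Tq
That exhausts the simple backdoor paths. Count: 6.

6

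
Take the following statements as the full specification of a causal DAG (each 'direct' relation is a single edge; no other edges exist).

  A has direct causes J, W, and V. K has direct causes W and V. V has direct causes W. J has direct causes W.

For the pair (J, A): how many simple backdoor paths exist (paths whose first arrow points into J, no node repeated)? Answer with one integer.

3

A backdoor path from J to A is any simple undirected path whose first edge points into J (i.e. leaves J via a parent).
Parents of J: {W}.
Enumerating:
  P1: J <- W -> V -> A
  P2: J <- W -> A
  P3: J <- W -> K <- V -> A
That exhausts the simple backdoor paths. Count: 3.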